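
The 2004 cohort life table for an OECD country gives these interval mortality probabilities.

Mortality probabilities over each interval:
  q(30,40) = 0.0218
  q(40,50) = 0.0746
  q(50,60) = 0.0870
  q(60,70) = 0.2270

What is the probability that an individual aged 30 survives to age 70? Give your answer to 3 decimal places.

Chaining the interval survival probabilities: (1 − 0.0218) × (1 − 0.0746) × (1 − 0.0870) × (1 − 0.2270).
= 0.9782 × 0.9254 × 0.9130 × 0.7730 = 0.638863.

0.639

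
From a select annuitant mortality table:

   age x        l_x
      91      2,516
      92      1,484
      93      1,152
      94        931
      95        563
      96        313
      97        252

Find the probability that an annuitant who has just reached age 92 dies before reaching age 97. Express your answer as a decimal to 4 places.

P(die before 97 | alive at 92) = 1 − l_97/l_92 = 1 − 252/1,484 = (1,232)/1,484 = 0.830189.

0.8302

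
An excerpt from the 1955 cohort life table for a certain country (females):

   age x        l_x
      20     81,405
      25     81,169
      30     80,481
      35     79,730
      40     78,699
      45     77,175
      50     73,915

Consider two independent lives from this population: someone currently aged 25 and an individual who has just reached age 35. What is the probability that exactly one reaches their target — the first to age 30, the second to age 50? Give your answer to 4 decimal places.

0.0802

p₁ = l_30/l_25 = 80,481/81,169 = 0.991524; p₂ = l_50/l_35 = 73,915/79,730 = 0.927066.
P(exactly one) = p₁(1−p₂) + (1−p₁)p₂ = 0.072316 + 0.007858 = 0.080174.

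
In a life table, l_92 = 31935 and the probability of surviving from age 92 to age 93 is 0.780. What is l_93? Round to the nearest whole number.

24909

l_93 = l_92 × p = 31935 × 0.780 = 24909.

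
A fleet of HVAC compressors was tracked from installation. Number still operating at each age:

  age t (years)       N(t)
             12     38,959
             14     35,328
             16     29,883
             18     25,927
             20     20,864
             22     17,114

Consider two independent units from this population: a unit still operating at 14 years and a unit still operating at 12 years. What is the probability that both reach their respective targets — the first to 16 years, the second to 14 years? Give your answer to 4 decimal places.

p₁ = N(16)/N(14) = 29,883/35,328 = 0.845873; p₂ = N(14)/N(12) = 35,328/38,959 = 0.906799.
P(both) = p₁ × p₂ = 0.845873 × 0.906799 = 0.767037.

0.7670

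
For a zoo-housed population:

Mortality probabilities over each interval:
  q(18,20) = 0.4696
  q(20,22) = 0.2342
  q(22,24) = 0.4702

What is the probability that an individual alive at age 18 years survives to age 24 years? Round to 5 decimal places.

The overall survival probability is (1 − 0.4696) × (1 − 0.2342) × (1 − 0.4702).
= 0.5304 × 0.7658 × 0.5298 = 0.215194.

0.21519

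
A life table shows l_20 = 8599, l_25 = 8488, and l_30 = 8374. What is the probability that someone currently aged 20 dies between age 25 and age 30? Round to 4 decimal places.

0.0133

We want 5|5q20 = (l_25 − l_30)/l_20.
This is the probability of reaching 25 but not 30, conditional on being alive at 20: (l_25 − l_30) / l_20.
= (8488 − 8374) / 8599 = 114 / 8599 = 0.013257.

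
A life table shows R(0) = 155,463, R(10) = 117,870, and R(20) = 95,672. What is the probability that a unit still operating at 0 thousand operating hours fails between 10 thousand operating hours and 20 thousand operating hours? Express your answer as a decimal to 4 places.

This is the probability of reaching 10 but not 20, conditional on being operational at 0: (R(10) − R(20)) / R(0).
= (117,870 − 95,672) / 155,463 = 22,198 / 155,463 = 0.142786.

0.1428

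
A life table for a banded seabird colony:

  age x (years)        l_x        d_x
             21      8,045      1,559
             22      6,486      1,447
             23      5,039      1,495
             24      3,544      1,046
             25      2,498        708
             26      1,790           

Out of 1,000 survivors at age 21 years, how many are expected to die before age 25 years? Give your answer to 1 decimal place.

The relevant probability is 1 − 2,498/8,045 = 0.689497.
Expected number = 1,000 × 0.689497 = 689.5.

689.5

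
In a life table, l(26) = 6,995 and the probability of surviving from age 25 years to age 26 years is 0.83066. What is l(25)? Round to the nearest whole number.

8421

l(25) = l(26) / p = 6,995 / 0.83066 = 8421.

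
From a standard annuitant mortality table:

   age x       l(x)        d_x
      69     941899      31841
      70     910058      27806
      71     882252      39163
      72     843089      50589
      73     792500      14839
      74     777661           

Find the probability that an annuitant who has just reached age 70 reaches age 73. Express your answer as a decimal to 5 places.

0.87082

The conditional survival probability is l(73)/l(70) = 792500/910058 = 0.870824.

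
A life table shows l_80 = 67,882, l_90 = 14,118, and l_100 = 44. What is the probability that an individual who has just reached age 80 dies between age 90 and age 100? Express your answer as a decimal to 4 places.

0.2073

We want 10|10q80 = (l_90 − l_100)/l_80.
This is the probability of reaching 90 but not 100, conditional on being alive at 80: (l_90 − l_100) / l_80.
= (14,118 − 44) / 67,882 = 14,074 / 67,882 = 0.207330.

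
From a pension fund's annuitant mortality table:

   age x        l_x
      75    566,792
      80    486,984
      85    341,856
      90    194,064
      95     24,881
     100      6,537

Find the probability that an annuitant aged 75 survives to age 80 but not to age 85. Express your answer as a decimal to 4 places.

This is the probability of reaching 80 but not 85, conditional on being alive at 75: (l_80 − l_85) / l_75.
= (486,984 − 341,856) / 566,792 = 145,128 / 566,792 = 0.256052.

0.2561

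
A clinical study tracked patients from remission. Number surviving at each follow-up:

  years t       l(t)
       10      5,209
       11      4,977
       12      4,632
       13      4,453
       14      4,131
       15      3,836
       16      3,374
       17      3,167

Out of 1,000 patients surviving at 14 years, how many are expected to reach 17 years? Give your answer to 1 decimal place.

The relevant probability is 3,167/4,131 = 0.766642.
Expected number = 1,000 × 0.766642 = 766.6.

766.6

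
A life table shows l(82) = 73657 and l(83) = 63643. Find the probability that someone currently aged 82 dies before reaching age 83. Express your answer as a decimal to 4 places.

P(die before 83 | alive at 82) = 1 − l(83)/l(82) = 1 − 63643/73657 = (10014)/73657 = 0.135954.

0.1360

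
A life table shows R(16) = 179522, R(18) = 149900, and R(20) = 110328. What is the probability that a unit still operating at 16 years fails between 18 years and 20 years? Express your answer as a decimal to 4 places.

This is the probability of reaching 18 but not 20, conditional on being operational at 16: (R(18) − R(20)) / R(16).
= (149900 − 110328) / 179522 = 39572 / 179522 = 0.220430.

0.2204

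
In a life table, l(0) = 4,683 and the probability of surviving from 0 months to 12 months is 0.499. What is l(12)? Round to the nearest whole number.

2337

l(12) = l(0) × p = 4,683 × 0.499 = 2337.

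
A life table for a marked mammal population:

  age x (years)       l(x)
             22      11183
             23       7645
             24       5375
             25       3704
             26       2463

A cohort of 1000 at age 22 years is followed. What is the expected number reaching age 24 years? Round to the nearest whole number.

The relevant probability is 5375/11183 = 0.480640.
Expected number = 1000 × 0.480640 = 481.

481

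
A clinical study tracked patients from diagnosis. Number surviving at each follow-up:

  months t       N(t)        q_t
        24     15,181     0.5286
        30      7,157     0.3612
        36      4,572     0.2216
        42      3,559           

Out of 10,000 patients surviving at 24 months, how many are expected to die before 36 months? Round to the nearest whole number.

6988

The relevant probability is 1 − 4,572/15,181 = 0.698834.
Expected number = 10,000 × 0.698834 = 6988.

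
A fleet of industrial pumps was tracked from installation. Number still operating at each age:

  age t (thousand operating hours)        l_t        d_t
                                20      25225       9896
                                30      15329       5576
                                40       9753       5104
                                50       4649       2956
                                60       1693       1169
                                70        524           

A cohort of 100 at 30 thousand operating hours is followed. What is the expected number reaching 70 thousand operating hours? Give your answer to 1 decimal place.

3.4

The relevant probability is 524/15329 = 0.034184.
Expected number = 100 × 0.034184 = 3.4.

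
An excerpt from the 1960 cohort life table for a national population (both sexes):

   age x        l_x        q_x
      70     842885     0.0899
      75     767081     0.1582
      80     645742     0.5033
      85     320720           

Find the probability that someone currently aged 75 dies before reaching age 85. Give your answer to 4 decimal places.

0.5819

P(die before 85 | alive at 75) = 1 − l_85/l_75 = 1 − 320720/767081 = (446361)/767081 = 0.581896.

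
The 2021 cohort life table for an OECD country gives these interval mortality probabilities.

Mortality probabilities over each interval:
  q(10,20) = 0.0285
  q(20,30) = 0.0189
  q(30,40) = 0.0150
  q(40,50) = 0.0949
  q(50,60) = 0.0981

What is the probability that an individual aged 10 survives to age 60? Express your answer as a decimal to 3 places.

Survival from 10 to 60 is the product of surviving each interval: (1 − 0.0285) × (1 − 0.0189) × (1 − 0.0150) × (1 − 0.0949) × (1 − 0.0981).
= 0.9715 × 0.9811 × 0.9850 × 0.9051 × 0.9019 = 0.766385.

0.766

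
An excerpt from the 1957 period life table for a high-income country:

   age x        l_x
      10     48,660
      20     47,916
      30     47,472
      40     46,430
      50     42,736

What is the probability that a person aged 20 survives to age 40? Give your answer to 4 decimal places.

The conditional survival probability is l_40/l_20 = 46,430/47,916 = 0.968987.

0.9690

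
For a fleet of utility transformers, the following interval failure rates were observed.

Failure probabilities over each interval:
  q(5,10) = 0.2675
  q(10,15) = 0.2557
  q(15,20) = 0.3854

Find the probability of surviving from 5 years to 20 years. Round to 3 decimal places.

0.335

Survival from 5 to 20 is the product of surviving each interval: (1 − 0.2675) × (1 − 0.2557) × (1 − 0.3854).
= 0.7325 × 0.7443 × 0.6146 = 0.335080.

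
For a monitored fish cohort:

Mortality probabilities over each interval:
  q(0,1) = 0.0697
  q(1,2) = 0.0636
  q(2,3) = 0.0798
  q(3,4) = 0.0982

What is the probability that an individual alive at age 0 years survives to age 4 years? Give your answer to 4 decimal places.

0.7229

P(survive 0→4) = (1 − 0.0697) × (1 − 0.0636) × (1 − 0.0798) × (1 − 0.0982).
= 0.9303 × 0.9364 × 0.9202 × 0.9018 = 0.722898.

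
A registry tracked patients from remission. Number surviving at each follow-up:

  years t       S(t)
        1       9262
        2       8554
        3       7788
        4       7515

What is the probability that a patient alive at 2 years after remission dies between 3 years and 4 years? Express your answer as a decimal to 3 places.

This is the probability of reaching 3 but not 4, conditional on being alive at 2: (S(3) − S(4)) / S(2).
= (7788 − 7515) / 8554 = 273 / 8554 = 0.031915.

0.032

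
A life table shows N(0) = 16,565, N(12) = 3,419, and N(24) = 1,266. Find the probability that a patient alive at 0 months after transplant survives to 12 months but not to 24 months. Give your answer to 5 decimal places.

This is the probability of reaching 12 but not 24, conditional on being alive at 0: (N(12) − N(24)) / N(0).
= (3,419 − 1,266) / 16,565 = 2,153 / 16,565 = 0.129973.

0.12997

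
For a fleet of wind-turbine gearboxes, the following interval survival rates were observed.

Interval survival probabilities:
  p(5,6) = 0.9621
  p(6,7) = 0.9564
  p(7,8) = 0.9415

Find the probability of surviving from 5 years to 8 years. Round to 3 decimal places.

Survival from 5 to 8 is the product of surviving each interval: 0.9621 × 0.9564 × 0.9415.
= 0.866324.

0.866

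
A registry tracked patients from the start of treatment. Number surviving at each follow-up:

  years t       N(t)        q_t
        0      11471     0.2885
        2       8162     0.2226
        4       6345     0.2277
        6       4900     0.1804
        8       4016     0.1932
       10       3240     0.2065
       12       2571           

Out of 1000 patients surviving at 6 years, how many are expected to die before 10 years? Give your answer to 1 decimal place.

The relevant probability is 1 − 3240/4900 = 0.338776.
Expected number = 1000 × 0.338776 = 338.8.

338.8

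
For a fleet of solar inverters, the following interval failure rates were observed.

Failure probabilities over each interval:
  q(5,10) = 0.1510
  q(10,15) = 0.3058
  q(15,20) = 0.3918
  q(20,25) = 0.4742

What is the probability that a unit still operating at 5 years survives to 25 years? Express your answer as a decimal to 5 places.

Chaining the interval survival probabilities: (1 − 0.1510) × (1 − 0.3058) × (1 − 0.3918) × (1 − 0.4742).
= 0.8490 × 0.6942 × 0.6082 × 0.5258 = 0.188477.

0.18848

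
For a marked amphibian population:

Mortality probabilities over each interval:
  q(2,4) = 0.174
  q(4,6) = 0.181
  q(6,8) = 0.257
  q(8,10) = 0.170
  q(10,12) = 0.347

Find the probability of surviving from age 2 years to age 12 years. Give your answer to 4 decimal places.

0.2724

P(survive 2→12) = (1 − 0.174) × (1 − 0.181) × (1 − 0.257) × (1 − 0.170) × (1 − 0.347).
= 0.826 × 0.819 × 0.743 × 0.830 × 0.653 = 0.272423.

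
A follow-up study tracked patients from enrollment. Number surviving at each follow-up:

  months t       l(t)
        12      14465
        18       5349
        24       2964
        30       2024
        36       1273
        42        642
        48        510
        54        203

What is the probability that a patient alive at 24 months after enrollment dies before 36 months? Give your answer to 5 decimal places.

0.57051

P(die before 36 | alive at 24) = 1 − l(36)/l(24) = 1 − 1273/2964 = (1691)/2964 = 0.570513.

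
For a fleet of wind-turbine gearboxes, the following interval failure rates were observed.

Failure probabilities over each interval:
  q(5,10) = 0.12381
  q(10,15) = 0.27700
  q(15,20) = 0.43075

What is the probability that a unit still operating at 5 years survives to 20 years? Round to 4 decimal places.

P(survive 5→20) = (1 − 0.12381) × (1 − 0.27700) × (1 − 0.43075).
= 0.87619 × 0.72300 × 0.56925 = 0.360612.

0.3606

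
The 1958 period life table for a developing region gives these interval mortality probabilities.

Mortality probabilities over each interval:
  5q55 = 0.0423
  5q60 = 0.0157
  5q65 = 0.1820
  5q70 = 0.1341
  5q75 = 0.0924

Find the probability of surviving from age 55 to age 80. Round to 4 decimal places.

0.6060

25p55 = (1 − 0.0423) × (1 − 0.0157) × (1 − 0.1820) × (1 − 0.1341) × (1 − 0.0924).
= 0.9577 × 0.9843 × 0.8180 × 0.8659 × 0.9076 = 0.606000.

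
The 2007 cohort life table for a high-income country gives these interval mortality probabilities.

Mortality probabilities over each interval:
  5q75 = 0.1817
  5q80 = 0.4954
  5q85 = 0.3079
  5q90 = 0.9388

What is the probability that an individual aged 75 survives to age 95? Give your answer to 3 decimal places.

0.017

The overall survival probability is (1 − 0.1817) × (1 − 0.4954) × (1 − 0.3079) × (1 − 0.9388).
= 0.8183 × 0.5046 × 0.6921 × 0.0612 = 0.017490.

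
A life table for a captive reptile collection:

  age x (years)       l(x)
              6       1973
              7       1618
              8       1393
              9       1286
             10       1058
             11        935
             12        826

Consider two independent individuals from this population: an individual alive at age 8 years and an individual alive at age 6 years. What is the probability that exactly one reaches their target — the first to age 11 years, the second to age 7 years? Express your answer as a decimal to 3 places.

0.390

p₁ = l(11)/l(8) = 935/1393 = 0.671213; p₂ = l(7)/l(6) = 1618/1973 = 0.820071.
P(exactly one) = p₁(1−p₂) + (1−p₁)p₂ = 0.120771 + 0.269629 = 0.390399.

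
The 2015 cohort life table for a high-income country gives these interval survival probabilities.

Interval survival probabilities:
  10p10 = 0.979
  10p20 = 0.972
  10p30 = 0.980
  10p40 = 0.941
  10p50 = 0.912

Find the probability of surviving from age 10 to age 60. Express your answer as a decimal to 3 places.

Survival from 10 to 60 is the product of surviving each interval: 0.979 × 0.972 × 0.980 × 0.941 × 0.912.
= 0.800312.

0.800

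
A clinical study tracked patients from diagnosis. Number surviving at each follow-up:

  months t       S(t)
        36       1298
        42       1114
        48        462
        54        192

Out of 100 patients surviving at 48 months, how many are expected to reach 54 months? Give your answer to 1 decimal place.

The relevant probability is 192/462 = 0.415584.
Expected number = 100 × 0.415584 = 41.6.

41.6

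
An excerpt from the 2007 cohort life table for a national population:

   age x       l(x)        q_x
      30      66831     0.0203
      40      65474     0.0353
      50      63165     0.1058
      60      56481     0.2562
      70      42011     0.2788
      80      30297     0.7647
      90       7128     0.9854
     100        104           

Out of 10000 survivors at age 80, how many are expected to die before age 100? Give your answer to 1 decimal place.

9965.7

The relevant probability is 1 − 104/30297 = 0.996567.
Expected number = 10000 × 0.996567 = 9965.7.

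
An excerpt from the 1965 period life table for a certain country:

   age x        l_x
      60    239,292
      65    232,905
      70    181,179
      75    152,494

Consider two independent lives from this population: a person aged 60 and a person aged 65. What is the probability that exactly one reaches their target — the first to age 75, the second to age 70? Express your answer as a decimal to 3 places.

0.424

p₁ = l_75/l_60 = 152,494/239,292 = 0.637272; p₂ = l_70/l_65 = 181,179/232,905 = 0.777909.
P(exactly one) = p₁(1−p₂) + (1−p₁)p₂ = 0.141532 + 0.282169 = 0.423702.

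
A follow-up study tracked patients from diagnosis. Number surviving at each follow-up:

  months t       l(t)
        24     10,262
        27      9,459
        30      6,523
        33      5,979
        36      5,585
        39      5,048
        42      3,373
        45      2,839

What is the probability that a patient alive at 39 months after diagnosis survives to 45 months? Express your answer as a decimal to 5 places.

The conditional survival probability is l(45)/l(39) = 2,839/5,048 = 0.562401.

0.56240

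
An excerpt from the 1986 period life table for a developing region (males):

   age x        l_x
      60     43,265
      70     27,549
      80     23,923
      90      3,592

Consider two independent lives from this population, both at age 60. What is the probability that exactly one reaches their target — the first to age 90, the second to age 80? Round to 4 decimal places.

0.5442

p₁ = l_90/l_60 = 3,592/43,265 = 0.083023; p₂ = l_80/l_60 = 23,923/43,265 = 0.552941.
P(exactly one) = p₁(1−p₂) + (1−p₁)p₂ = 0.037116 + 0.507034 = 0.544150.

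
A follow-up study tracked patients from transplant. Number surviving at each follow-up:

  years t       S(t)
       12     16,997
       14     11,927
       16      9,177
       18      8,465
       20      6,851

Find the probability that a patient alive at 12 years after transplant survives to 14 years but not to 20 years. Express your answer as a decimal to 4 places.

This is the probability of reaching 14 but not 20, conditional on being alive at 12: (S(14) − S(20)) / S(12).
= (11,927 − 6,851) / 16,997 = 5,076 / 16,997 = 0.298641.

0.2986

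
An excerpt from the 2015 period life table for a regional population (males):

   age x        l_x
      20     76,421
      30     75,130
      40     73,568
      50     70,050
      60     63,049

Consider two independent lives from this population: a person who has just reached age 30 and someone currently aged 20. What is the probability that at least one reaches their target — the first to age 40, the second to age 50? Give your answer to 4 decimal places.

0.9983

p₁ = l_40/l_30 = 73,568/75,130 = 0.979209; p₂ = l_50/l_20 = 70,050/76,421 = 0.916633.
P(at least one) = 1 − (1−p₁)(1−p₂) = 1 − 0.020791 × 0.083367 = 0.998267.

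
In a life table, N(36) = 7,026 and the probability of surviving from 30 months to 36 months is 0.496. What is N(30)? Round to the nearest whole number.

N(30) = N(36) / p = 7,026 / 0.496 = 14165.

14165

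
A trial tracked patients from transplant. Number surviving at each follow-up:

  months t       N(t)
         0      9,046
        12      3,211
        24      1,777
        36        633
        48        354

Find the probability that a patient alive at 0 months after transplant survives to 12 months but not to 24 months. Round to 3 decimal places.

This is the probability of reaching 12 but not 24, conditional on being alive at 0: (N(12) − N(24)) / N(0).
= (3,211 − 1,777) / 9,046 = 1,434 / 9,046 = 0.158523.

0.159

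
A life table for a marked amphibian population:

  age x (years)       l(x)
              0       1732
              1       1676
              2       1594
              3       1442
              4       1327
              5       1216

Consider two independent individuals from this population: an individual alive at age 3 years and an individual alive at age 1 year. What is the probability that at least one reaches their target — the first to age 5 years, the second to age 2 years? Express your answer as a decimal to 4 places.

p₁ = l(5)/l(3) = 1216/1442 = 0.843273; p₂ = l(2)/l(1) = 1594/1676 = 0.951074.
P(at least one) = 1 − (1−p₁)(1−p₂) = 1 − 0.156727 × 0.048926 = 0.992332.

0.9923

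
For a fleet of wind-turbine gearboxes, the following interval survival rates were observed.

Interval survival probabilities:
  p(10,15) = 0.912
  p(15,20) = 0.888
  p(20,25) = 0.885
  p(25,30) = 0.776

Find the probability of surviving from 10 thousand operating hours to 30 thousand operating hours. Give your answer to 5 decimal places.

P(survive 10→30) = 0.912 × 0.888 × 0.885 × 0.776.
= 0.556177.

0.55618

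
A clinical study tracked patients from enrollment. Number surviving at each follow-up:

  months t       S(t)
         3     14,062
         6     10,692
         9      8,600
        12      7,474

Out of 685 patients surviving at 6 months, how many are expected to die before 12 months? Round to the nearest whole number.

The relevant probability is 1 − 7,474/10,692 = 0.300973.
Expected number = 685 × 0.300973 = 206.

206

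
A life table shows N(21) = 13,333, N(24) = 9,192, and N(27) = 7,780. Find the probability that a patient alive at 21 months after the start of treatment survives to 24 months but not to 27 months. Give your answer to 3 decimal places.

This is the probability of reaching 24 but not 27, conditional on being alive at 21: (N(24) − N(27)) / N(21).
= (9,192 − 7,780) / 13,333 = 1,412 / 13,333 = 0.105903.

0.106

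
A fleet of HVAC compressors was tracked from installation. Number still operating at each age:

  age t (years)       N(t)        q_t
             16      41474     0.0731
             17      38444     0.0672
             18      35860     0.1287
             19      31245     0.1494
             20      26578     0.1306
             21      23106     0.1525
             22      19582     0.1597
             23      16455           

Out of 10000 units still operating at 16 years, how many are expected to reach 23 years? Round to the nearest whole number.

3968

The relevant probability is 16455/41474 = 0.396755.
Expected number = 10000 × 0.396755 = 3968.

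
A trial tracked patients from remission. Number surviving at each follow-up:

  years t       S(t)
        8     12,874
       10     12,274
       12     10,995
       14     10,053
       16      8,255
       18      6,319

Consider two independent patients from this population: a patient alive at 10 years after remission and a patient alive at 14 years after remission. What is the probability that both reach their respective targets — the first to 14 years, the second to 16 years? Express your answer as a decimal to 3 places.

0.673

p₁ = S(14)/S(10) = 10,053/12,274 = 0.819048; p₂ = S(16)/S(14) = 8,255/10,053 = 0.821148.
P(both) = p₁ × p₂ = 0.819048 × 0.821148 = 0.672560.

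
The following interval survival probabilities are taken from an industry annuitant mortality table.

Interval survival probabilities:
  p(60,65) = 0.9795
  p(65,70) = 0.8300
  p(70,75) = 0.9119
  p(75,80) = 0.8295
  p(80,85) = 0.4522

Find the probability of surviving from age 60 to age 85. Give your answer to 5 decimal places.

0.27808

P(survive 60→85) = 0.9795 × 0.8300 × 0.9119 × 0.8295 × 0.4522.
= 0.278084.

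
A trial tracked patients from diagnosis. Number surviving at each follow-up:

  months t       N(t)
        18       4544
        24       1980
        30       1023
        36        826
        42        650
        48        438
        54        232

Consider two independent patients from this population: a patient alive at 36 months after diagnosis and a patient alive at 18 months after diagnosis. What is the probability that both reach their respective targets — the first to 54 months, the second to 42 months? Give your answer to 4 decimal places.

0.0402

p₁ = N(54)/N(36) = 232/826 = 0.280872; p₂ = N(42)/N(18) = 650/4544 = 0.143046.
P(both) = p₁ × p₂ = 0.280872 × 0.143046 = 0.040178.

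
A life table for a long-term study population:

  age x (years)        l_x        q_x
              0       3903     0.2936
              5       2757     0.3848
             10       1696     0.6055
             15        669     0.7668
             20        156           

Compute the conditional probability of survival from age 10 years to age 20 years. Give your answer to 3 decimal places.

0.092

The conditional survival probability is l_20/l_10 = 156/1696 = 0.091981.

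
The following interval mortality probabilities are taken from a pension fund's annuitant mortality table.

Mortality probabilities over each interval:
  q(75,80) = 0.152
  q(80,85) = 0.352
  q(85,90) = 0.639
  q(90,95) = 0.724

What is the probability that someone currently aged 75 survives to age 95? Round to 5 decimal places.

0.05475

P(survive 75→95) = (1 − 0.152) × (1 − 0.352) × (1 − 0.639) × (1 − 0.724).
= 0.848 × 0.648 × 0.361 × 0.276 = 0.054750.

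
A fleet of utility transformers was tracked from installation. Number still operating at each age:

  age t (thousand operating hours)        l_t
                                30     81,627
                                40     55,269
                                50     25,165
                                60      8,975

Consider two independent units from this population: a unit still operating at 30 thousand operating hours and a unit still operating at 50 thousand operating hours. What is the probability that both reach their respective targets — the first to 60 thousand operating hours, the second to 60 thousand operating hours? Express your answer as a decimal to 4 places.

0.0392

p₁ = l_60/l_30 = 8,975/81,627 = 0.109951; p₂ = l_60/l_50 = 8,975/25,165 = 0.356646.
P(both) = p₁ × p₂ = 0.109951 × 0.356646 = 0.039214.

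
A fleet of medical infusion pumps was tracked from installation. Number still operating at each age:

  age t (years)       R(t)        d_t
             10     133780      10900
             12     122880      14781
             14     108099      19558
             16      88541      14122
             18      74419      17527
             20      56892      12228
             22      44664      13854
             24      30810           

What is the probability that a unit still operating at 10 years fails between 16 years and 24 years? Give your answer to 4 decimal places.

0.4315

This is the probability of reaching 16 but not 24, conditional on being operational at 10: (R(16) − R(24)) / R(10).
= (88541 − 30810) / 133780 = 57731 / 133780 = 0.431537.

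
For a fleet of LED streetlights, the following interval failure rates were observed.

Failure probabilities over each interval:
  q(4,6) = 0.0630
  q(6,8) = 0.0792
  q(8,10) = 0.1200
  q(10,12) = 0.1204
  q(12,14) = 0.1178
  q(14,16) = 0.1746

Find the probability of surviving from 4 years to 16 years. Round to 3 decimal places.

0.486

The overall survival probability is (1 − 0.0630) × (1 − 0.0792) × (1 − 0.1200) × (1 − 0.1204) × (1 − 0.1178) × (1 − 0.1746).
= 0.9370 × 0.9208 × 0.8800 × 0.8796 × 0.8822 × 0.8254 = 0.486300.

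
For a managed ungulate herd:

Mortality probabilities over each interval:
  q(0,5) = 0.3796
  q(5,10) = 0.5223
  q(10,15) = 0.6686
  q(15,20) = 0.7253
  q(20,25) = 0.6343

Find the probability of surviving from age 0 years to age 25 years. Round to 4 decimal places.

Survival from 0 to 25 is the product of surviving each interval: (1 − 0.3796) × (1 − 0.5223) × (1 − 0.6686) × (1 − 0.7253) × (1 − 0.6343).
= 0.6204 × 0.4777 × 0.3314 × 0.2747 × 0.3657 = 0.009867.

0.0099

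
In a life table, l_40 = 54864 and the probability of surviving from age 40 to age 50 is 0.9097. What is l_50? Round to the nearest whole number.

l_50 = l_40 × p = 54864 × 0.9097 = 49910.

49910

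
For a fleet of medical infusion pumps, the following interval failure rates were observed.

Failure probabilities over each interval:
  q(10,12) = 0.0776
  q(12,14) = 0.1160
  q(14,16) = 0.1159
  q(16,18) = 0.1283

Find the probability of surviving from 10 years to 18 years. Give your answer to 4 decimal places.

The overall survival probability is (1 − 0.0776) × (1 − 0.1160) × (1 − 0.1159) × (1 − 0.1283).
= 0.9224 × 0.8840 × 0.8841 × 0.8717 = 0.628406.

0.6284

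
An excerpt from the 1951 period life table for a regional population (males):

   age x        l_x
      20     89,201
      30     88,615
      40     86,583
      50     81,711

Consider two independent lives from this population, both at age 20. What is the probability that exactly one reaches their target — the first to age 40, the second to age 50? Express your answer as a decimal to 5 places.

p₁ = l_40/l_20 = 86,583/89,201 = 0.970651; p₂ = l_50/l_20 = 81,711/89,201 = 0.916032.
P(exactly one) = p₁(1−p₂) + (1−p₁)p₂ = 0.081504 + 0.026885 = 0.108388.

0.10839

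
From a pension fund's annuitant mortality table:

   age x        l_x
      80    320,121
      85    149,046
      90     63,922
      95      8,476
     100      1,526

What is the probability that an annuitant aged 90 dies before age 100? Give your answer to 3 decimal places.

P(die before 100 | alive at 90) = 1 − l_100/l_90 = 1 − 1,526/63,922 = (62,396)/63,922 = 0.976127.

0.976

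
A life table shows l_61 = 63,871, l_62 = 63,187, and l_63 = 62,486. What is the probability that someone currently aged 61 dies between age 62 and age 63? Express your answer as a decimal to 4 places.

0.0110

We want 1|1q61 = (l_62 − l_63)/l_61.
This is the probability of reaching 62 but not 63, conditional on being alive at 61: (l_62 − l_63) / l_61.
= (63,187 − 62,486) / 63,871 = 701 / 63,871 = 0.010975.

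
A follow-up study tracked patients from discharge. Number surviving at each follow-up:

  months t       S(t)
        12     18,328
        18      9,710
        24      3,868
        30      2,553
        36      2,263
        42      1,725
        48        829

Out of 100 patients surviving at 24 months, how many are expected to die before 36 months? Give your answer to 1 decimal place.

The relevant probability is 1 − 2,263/3,868 = 0.414943.
Expected number = 100 × 0.414943 = 41.5.

41.5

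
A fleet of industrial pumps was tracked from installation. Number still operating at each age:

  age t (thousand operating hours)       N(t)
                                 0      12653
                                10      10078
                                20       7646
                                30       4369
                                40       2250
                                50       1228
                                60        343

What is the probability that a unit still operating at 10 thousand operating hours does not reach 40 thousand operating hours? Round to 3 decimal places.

P(fail before 40 | operational at 10) = 1 − N(40)/N(10) = 1 − 2250/10078 = (7828)/10078 = 0.776741.

0.777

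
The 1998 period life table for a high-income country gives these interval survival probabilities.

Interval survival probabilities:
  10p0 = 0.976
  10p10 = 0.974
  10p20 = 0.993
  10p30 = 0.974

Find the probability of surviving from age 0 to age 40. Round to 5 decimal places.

0.91943

Survival from 0 to 40 is the product of surviving each interval: 0.976 × 0.974 × 0.993 × 0.974.
= 0.919426.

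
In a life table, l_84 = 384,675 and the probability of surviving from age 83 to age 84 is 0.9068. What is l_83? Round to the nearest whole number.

424212

l_83 = l_84 / p = 384,675 / 0.9068 = 424212.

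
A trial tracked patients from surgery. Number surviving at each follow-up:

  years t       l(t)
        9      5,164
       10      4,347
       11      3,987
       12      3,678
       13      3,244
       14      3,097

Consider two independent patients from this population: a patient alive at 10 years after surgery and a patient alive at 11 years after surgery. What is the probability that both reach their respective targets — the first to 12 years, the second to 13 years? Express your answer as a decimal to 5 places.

p₁ = l(12)/l(10) = 3,678/4,347 = 0.846101; p₂ = l(13)/l(11) = 3,244/3,987 = 0.813644.
P(both) = p₁ × p₂ = 0.846101 × 0.813644 = 0.688425.

0.68843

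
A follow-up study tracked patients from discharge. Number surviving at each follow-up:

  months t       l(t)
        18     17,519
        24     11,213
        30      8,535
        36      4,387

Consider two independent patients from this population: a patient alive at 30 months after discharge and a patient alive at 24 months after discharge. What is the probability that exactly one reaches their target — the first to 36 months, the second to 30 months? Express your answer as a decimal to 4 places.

0.4927

p₁ = l(36)/l(30) = 4,387/8,535 = 0.514001; p₂ = l(30)/l(24) = 8,535/11,213 = 0.761170.
P(exactly one) = p₁(1−p₂) + (1−p₁)p₂ = 0.122759 + 0.369928 = 0.492687.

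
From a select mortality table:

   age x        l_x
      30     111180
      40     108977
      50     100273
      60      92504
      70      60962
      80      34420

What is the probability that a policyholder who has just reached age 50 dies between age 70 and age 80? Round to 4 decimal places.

0.2647

This is the probability of reaching 70 but not 80, conditional on being alive at 50: (l_70 − l_80) / l_50.
= (60962 − 34420) / 100273 = 26542 / 100273 = 0.264697.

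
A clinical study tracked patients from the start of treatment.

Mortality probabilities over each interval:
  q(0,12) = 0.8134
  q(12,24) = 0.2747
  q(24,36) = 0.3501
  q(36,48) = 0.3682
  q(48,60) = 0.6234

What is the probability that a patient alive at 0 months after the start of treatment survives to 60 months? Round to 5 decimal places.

Survival from 0 to 60 is the product of surviving each interval: (1 − 0.8134) × (1 − 0.2747) × (1 − 0.3501) × (1 − 0.3682) × (1 − 0.6234).
= 0.1866 × 0.7253 × 0.6499 × 0.6318 × 0.3766 = 0.020928.

0.02093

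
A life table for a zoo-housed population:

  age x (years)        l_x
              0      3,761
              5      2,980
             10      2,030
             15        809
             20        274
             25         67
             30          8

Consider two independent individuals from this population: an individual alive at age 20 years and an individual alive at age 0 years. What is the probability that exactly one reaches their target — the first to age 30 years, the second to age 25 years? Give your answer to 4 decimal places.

p₁ = l_30/l_20 = 8/274 = 0.029197; p₂ = l_25/l_0 = 67/3,761 = 0.017814.
P(exactly one) = p₁(1−p₂) + (1−p₁)p₂ = 0.028677 + 0.017294 = 0.045971.

0.0460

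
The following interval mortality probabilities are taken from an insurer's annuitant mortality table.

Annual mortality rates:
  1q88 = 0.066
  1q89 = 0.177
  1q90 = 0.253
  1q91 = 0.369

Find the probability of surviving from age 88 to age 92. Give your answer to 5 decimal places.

0.36232

The overall survival probability is (1 − 0.066) × (1 − 0.177) × (1 − 0.253) × (1 − 0.369).
= 0.934 × 0.823 × 0.747 × 0.631 = 0.362324.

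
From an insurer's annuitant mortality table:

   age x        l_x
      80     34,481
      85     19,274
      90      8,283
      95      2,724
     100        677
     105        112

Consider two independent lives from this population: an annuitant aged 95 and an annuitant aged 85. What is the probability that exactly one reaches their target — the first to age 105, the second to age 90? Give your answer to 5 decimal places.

0.43553

p₁ = l_105/l_95 = 112/2,724 = 0.041116; p₂ = l_90/l_85 = 8,283/19,274 = 0.429750.
P(exactly one) = p₁(1−p₂) + (1−p₁)p₂ = 0.023446 + 0.412080 = 0.435527.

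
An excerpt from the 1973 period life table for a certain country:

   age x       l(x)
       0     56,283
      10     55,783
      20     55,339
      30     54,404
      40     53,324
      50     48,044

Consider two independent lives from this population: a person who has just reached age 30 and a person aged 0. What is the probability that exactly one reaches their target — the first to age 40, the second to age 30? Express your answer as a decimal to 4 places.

0.0519

p₁ = l(40)/l(30) = 53,324/54,404 = 0.980149; p₂ = l(30)/l(0) = 54,404/56,283 = 0.966615.
P(exactly one) = p₁(1−p₂) + (1−p₁)p₂ = 0.032722 + 0.019188 = 0.051911.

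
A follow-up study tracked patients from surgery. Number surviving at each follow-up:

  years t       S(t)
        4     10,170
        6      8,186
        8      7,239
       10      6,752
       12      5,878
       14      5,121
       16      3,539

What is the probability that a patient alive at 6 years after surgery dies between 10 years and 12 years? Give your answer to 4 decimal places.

0.1068

This is the probability of reaching 10 but not 12, conditional on being alive at 6: (S(10) − S(12)) / S(6).
= (6,752 − 5,878) / 8,186 = 874 / 8,186 = 0.106768.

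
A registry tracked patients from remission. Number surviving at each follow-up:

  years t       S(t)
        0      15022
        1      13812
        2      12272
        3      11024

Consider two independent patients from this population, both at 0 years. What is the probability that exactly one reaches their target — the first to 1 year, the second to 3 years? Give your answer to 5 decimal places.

0.30382

p₁ = S(1)/S(0) = 13812/15022 = 0.919451; p₂ = S(3)/S(0) = 11024/15022 = 0.733857.
P(exactly one) = p₁(1−p₂) + (1−p₁)p₂ = 0.244705 + 0.059111 = 0.303817.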